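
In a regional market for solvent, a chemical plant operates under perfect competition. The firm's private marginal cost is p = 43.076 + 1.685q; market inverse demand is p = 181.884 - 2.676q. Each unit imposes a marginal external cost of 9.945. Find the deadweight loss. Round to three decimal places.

DWL = 11.339

Market equilibrium (private): 43.076 + 1.685q = 181.884 - 2.676q → q_m = 31.8294.
Social marginal cost = private MC + MEC = 53.021 + 1.685q.
Set SMC = demand: 53.021 + 1.685q = 181.884 - 2.676q → q* = 29.5490.
Between q* and q_m the wedge SMC − demand runs linearly from 0 to MEC(q_m), so the loss is a triangle.
DWL = ½ × 2.2804 × 9.9450 = 11.3393.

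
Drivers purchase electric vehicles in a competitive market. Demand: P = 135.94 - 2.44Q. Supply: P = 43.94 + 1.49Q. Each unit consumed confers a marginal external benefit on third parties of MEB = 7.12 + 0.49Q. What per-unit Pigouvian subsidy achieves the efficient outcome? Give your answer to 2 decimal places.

subsidy = 21.24 per unit

Social marginal benefit = demand + MEB = 143.06 - 1.95Q.
Set SMB = MC: 143.06 - 1.95Q = 43.94 + 1.49Q → Q* = 28.8140.
The Pigouvian subsidy equals MEB at Q*: 7.12 + 0.49×28.8140 = 21.2389.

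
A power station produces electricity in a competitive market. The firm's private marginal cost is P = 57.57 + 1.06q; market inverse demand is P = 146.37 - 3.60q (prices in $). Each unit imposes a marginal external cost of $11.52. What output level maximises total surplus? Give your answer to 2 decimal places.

q* = 16.58

Social marginal cost = private MC + MEC = 69.09 + 1.06q.
Set SMC = demand: 69.09 + 1.06q = 146.37 - 3.60q → q* = 16.5837.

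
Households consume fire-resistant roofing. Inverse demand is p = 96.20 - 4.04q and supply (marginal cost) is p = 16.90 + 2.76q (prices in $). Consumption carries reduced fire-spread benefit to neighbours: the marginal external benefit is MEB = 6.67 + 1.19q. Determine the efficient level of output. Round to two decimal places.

q* = 15.32

Social marginal benefit = demand + MEB = 102.87 - 2.85q.
Set SMB = MC: 102.87 - 2.85q = 16.90 + 2.76q → q* = 15.3244.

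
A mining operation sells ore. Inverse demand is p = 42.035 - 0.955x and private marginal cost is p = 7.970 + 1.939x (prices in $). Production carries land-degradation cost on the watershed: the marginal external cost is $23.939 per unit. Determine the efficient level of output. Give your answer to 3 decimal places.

Social marginal cost = private MC + MEC = 31.909 + 1.939x.
Set SMC = demand: 31.909 + 1.939x = 42.035 - 0.955x → x* = 3.4990.

x* = 3.499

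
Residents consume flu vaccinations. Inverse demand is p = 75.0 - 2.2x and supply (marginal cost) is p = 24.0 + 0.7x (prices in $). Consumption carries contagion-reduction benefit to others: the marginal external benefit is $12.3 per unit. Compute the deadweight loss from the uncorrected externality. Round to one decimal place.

Market equilibrium (private): 24.0 + 0.7x = 75.0 - 2.2x → x_m = 17.5862.
Social marginal benefit = demand + MEB = 87.3 - 2.2x.
Set SMB = MC: 87.3 - 2.2x = 24.0 + 0.7x → x* = 21.8276.
The welfare-loss triangle has base |x_m − x*| and height MEB(x_m) (the vertical gap between SMB and MC is zero at x* and MEB at x_m).
DWL = ½ × 4.2414 × 12.3000 = 26.0846.

DWL = $26.1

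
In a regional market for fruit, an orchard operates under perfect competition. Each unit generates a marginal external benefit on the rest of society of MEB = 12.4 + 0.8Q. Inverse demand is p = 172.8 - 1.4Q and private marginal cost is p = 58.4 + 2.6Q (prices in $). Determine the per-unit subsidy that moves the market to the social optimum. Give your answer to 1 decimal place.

Social marginal cost = private MC − MEB = 46.0 + 1.8Q.
Set SMC = demand: 46.0 + 1.8Q = 172.8 - 1.4Q → Q* = 39.6250.
The Pigouvian subsidy equals MEB at Q*: 12.4 + 0.8×39.6250 = 44.1000.

subsidy = $44.1 per unit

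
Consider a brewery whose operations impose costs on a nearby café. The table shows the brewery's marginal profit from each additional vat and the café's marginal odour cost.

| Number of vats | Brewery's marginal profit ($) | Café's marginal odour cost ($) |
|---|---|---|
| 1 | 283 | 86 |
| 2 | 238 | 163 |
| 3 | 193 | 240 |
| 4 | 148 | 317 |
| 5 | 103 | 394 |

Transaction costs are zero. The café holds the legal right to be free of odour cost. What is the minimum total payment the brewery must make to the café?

Efficient level: marginal profit ≥ marginal odour cost through level 2, so k* = 2.
With the café holding the right, the brewery must at least compensate total damage at k*: 86 + 163 = 249.

$249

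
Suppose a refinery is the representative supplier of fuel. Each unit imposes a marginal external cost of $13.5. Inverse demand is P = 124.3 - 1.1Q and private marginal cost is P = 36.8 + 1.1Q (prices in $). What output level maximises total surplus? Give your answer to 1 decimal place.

Q* = 33.6

Social marginal cost = private MC + MEC = 50.3 + 1.1Q.
Set SMC = demand: 50.3 + 1.1Q = 124.3 - 1.1Q → Q* = 33.6364.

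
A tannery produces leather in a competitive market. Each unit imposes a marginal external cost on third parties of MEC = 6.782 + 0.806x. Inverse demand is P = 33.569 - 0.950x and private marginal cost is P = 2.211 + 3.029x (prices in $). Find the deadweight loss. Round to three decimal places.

DWL = $18.025

Market equilibrium (private): 2.211 + 3.029x = 33.569 - 0.950x → x_m = 7.8809.
Social marginal cost = private MC + MEC = 8.993 + 3.835x.
Set SMC = demand: 8.993 + 3.835x = 33.569 - 0.950x → x* = 5.1361.
The welfare-loss triangle has base |x_m − x*| and height MEC(x_m) (the vertical gap between SMC and demand is zero at x* and MEC at x_m).
DWL = ½ × 2.7448 × 13.1340 = 18.0251.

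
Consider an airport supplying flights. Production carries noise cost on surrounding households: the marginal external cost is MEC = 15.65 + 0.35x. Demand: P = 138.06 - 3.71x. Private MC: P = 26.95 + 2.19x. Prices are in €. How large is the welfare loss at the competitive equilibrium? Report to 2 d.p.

DWL = €39.57

Market equilibrium (private): 26.95 + 2.19x = 138.06 - 3.71x → x_m = 18.8322.
Social marginal cost = private MC + MEC = 42.60 + 2.54x.
Set SMC = demand: 42.60 + 2.54x = 138.06 - 3.71x → x* = 15.2736.
Height of the DWL triangle at x_m is SMC(x_m) − demand(x_m) = MEC(x_m) = 22.2413.
DWL = ½ × 3.5586 × 22.2413 = 39.5739.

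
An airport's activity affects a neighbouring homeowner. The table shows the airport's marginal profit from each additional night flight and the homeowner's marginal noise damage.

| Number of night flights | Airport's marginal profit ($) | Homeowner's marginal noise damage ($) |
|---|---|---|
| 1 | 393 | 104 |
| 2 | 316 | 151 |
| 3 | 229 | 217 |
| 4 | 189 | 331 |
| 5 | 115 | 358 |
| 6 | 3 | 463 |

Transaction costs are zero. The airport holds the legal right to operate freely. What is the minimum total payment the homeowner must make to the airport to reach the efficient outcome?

$307

Left alone the airport would choose level 6 (marginal profit stays positive).
Efficient level: k* = 3 (marginal profit ≥ marginal noise damage through 3).
The homeowner must at least cover the airport's forgone profit from cutting 6→3: 189 + 115 + 3 = 307.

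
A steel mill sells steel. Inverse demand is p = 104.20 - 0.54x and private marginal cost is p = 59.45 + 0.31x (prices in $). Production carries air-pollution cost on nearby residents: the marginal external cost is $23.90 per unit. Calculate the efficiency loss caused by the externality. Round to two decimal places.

DWL = $336.01

Market equilibrium (private): 59.45 + 0.31x = 104.20 - 0.54x → x_m = 52.6471.
Social marginal cost = private MC + MEC = 83.35 + 0.31x.
Set SMC = demand: 83.35 + 0.31x = 104.20 - 0.54x → x* = 24.5294.
Between x* and x_m the wedge SMC − demand runs linearly from 0 to MEC(x_m), so the loss is a triangle.
DWL = ½ × 28.1177 × 23.9000 = 336.0065.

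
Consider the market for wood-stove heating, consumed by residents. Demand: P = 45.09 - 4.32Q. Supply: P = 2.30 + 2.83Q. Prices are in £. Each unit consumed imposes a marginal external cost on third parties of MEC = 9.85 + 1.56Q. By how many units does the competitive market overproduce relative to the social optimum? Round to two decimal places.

Market equilibrium (private): 2.30 + 2.83Q = 45.09 - 4.32Q → Q_m = 5.9846.
Social marginal benefit = demand − MEC = 35.24 - 5.88Q.
Set SMB = MC: 35.24 - 5.88Q = 2.30 + 2.83Q → Q* = 3.7819.
Gap = |5.9846 − 3.7819| = 2.2027.

2.20 units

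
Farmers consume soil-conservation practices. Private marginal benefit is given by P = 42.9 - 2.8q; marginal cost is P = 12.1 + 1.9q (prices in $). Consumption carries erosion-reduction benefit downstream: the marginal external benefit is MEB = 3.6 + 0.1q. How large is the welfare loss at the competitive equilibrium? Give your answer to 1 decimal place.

DWL = $2.0

Market equilibrium (private): 12.1 + 1.9q = 42.9 - 2.8q → q_m = 6.5532.
Social marginal benefit = demand + MEB = 46.5 - 2.7q.
Set SMB = MC: 46.5 - 2.7q = 12.1 + 1.9q → q* = 7.4783.
Height of the DWL triangle at q_m is SMB(q_m) − MC(q_m) = MEB(q_m) = 4.2553.
DWL = ½ × 0.9251 × 4.2553 = 1.9683.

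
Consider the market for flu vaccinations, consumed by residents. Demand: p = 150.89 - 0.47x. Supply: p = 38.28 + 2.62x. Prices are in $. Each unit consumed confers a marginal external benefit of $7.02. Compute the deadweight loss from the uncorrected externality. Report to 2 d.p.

Market equilibrium (private): 38.28 + 2.62x = 150.89 - 0.47x → x_m = 36.4434.
Social marginal benefit = demand + MEB = 157.91 - 0.47x.
Set SMB = MC: 157.91 - 0.47x = 38.28 + 2.62x → x* = 38.7152.
The welfare-loss triangle has base |x_m − x*| and height MEB(x_m) (the vertical gap between SMB and MC is zero at x* and MEB at x_m).
DWL = ½ × 2.2718 × 7.0200 = 7.9740.

DWL = $7.97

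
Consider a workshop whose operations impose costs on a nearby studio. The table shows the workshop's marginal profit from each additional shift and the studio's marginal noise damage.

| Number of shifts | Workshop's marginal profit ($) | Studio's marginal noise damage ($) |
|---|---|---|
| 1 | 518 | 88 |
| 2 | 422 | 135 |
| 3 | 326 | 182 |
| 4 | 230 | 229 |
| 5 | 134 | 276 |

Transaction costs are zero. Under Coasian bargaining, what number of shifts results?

4

Bargaining reaches the level where marginal profit last exceeds marginal noise damage.
That holds through level 4 (230 ≥ 229) but not at 5 (134 < 276).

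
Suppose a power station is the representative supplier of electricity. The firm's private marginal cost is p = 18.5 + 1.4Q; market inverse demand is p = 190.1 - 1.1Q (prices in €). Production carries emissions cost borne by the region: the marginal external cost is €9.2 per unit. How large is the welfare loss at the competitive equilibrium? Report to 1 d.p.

Market equilibrium (private): 18.5 + 1.4Q = 190.1 - 1.1Q → Q_m = 68.6400.
Social marginal cost = private MC + MEC = 27.7 + 1.4Q.
Set SMC = demand: 27.7 + 1.4Q = 190.1 - 1.1Q → Q* = 64.9600.
The loss is the area between SMC and demand from Q* to Q_m; with linear curves that's a triangle of height MEC(Q_m).
DWL = ½ × 3.6800 × 9.2000 = 16.9280.

DWL = €16.9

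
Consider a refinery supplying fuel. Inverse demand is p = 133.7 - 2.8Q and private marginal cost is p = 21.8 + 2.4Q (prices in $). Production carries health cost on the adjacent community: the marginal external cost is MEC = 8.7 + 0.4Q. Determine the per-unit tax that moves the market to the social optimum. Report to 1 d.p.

tax = $16.1 per unit

Social marginal cost = private MC + MEC = 30.5 + 2.8Q.
Set SMC = demand: 30.5 + 2.8Q = 133.7 - 2.8Q → Q* = 18.4286.
The Pigouvian tax equals MEC at Q*: 8.7 + 0.4×18.4286 = 16.0714.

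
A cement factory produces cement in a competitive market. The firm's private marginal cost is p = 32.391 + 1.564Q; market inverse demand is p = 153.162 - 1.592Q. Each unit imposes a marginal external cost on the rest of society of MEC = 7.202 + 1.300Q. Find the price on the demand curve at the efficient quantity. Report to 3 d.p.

P = 112.587

Social marginal cost = private MC + MEC = 39.593 + 2.864Q.
Set SMC = demand: 39.593 + 2.864Q = 153.162 - 1.592Q → Q* = 25.4868.
Consumer price on the demand curve at Q*: 153.162 − 1.592×25.4868 = 112.5870.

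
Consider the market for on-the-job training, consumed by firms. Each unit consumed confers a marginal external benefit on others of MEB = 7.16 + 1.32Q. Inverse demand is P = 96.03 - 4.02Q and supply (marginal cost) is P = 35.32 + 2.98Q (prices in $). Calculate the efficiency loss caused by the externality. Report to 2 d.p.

Market equilibrium (private): 35.32 + 2.98Q = 96.03 - 4.02Q → Q_m = 8.6729.
Social marginal benefit = demand + MEB = 103.19 - 2.70Q.
Set SMB = MC: 103.19 - 2.70Q = 35.32 + 2.98Q → Q* = 11.9489.
The loss is the area between SMB and MC from Q* to Q_m; with linear curves that's a triangle of height MEB(Q_m).
DWL = ½ × 3.2760 × 18.6082 = 30.4802.

DWL = $30.48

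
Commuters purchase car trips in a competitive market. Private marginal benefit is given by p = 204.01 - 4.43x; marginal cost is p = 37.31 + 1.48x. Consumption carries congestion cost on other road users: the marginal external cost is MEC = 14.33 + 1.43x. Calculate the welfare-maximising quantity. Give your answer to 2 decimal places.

Social marginal benefit = demand − MEC = 189.68 - 5.86x.
Set SMB = MC: 189.68 - 5.86x = 37.31 + 1.48x → x* = 20.7589.

x* = 20.76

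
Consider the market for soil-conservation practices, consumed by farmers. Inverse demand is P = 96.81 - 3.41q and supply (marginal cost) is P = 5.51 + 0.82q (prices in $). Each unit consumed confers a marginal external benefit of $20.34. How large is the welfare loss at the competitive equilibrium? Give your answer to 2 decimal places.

Market equilibrium (private): 5.51 + 0.82q = 96.81 - 3.41q → q_m = 21.5839.
Social marginal benefit = demand + MEB = 117.15 - 3.41q.
Set SMB = MC: 117.15 - 3.41q = 5.51 + 0.82q → q* = 26.3924.
The loss is the area between SMB and MC from q* to q_m; with linear curves that's a triangle of height MEB(q_m).
DWL = ½ × 4.8085 × 20.3400 = 48.9024.

DWL = $48.90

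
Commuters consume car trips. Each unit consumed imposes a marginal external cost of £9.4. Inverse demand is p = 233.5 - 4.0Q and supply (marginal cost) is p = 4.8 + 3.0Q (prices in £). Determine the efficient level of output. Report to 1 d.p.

Q* = 31.3

Social marginal benefit = demand − MEC = 224.1 - 4.0Q.
Set SMB = MC: 224.1 - 4.0Q = 4.8 + 3.0Q → Q* = 31.3286.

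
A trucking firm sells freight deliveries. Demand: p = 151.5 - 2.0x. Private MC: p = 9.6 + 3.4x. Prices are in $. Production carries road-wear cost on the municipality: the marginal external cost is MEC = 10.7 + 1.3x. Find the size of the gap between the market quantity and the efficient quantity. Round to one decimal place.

Market equilibrium (private): 9.6 + 3.4x = 151.5 - 2.0x → x_m = 26.2778.
Social marginal cost = private MC + MEC = 20.3 + 4.7x.
Set SMC = demand: 20.3 + 4.7x = 151.5 - 2.0x → x* = 19.5821.
Gap = |26.2778 − 19.5821| = 6.6957.

6.7 units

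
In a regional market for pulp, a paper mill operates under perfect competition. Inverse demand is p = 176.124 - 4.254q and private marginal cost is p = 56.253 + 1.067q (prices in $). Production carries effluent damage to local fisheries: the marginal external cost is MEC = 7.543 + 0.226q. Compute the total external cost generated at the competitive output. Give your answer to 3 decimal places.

$227.276

Market equilibrium (private): 56.253 + 1.067q = 176.124 - 4.254q → q_m = 22.5279.
Total external cost = ∫₀^{q_m} (7.543 + 0.226q) dq = 7.543×22.5279 + ½×0.226×22.5279² = 227.2762.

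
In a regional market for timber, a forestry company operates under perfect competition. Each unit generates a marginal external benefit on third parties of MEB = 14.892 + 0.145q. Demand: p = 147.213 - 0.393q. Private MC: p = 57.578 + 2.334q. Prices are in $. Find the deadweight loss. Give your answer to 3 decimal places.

Market equilibrium (private): 57.578 + 2.334q = 147.213 - 0.393q → q_m = 32.8695.
Social marginal cost = private MC − MEB = 42.686 + 2.189q.
Set SMC = demand: 42.686 + 2.189q = 147.213 - 0.393q → q* = 40.4830.
The loss is the area between SMC and demand from q* to q_m; with linear curves that's a triangle of height MEB(q_m).
DWL = ½ × 7.6135 × 19.6581 = 74.8335.

DWL = $74.833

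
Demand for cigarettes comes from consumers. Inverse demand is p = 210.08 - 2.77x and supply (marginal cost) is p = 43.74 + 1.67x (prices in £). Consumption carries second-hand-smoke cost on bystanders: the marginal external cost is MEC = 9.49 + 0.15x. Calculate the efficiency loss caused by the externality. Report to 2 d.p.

DWL = £24.87

Market equilibrium (private): 43.74 + 1.67x = 210.08 - 2.77x → x_m = 37.4640.
Social marginal benefit = demand − MEC = 200.59 - 2.92x.
Set SMB = MC: 200.59 - 2.92x = 43.74 + 1.67x → x* = 34.1721.
The welfare-loss triangle has base |x_m − x*| and height MEC(x_m) (the vertical gap between SMB and MC is zero at x* and MEC at x_m).
DWL = ½ × 3.2919 × 15.1096 = 24.8696.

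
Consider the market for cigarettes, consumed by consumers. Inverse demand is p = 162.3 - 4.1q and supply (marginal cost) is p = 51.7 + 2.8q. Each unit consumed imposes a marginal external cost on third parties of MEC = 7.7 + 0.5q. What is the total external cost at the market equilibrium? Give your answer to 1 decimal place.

187.7

Market equilibrium (private): 51.7 + 2.8q = 162.3 - 4.1q → q_m = 16.0290.
Total external cost = ∫₀^{q_m} (7.7 + 0.5q) dq = 7.7×16.0290 + ½×0.5×16.0290² = 187.6555.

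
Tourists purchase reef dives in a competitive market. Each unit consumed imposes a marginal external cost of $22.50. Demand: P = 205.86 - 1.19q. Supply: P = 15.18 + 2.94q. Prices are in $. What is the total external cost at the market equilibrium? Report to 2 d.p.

$1038.81

Market equilibrium (private): 15.18 + 2.94q = 205.86 - 1.19q → q_m = 46.1695.
Total external cost = MEC × q_m = 22.50 × 46.1695 = 1038.8138.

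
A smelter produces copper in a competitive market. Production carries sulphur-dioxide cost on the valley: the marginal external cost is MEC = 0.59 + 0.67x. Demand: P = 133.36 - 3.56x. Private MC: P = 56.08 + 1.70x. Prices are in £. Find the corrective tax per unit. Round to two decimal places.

Social marginal cost = private MC + MEC = 56.67 + 2.37x.
Set SMC = demand: 56.67 + 2.37x = 133.36 - 3.56x → x* = 12.9325.
The Pigouvian tax equals MEC at x*: 0.59 + 0.67×12.9325 = 9.2548.

tax = £9.25 per unit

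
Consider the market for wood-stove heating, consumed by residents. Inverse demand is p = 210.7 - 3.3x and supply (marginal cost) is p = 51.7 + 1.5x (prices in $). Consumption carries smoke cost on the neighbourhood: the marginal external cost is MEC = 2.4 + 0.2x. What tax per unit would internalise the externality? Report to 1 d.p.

Social marginal benefit = demand − MEC = 208.3 - 3.5x.
Set SMB = MC: 208.3 - 3.5x = 51.7 + 1.5x → x* = 31.3200.
The Pigouvian tax equals MEC at x*: 2.4 + 0.2×31.3200 = 8.6640.

tax = $8.7 per unit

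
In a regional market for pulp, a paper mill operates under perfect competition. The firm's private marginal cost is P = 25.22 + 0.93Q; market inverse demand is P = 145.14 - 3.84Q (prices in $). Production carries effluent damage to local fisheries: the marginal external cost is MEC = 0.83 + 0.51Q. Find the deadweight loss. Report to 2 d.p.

Market equilibrium (private): 25.22 + 0.93Q = 145.14 - 3.84Q → Q_m = 25.1405.
Social marginal cost = private MC + MEC = 26.05 + 1.44Q.
Set SMC = demand: 26.05 + 1.44Q = 145.14 - 3.84Q → Q* = 22.5549.
The welfare-loss triangle has base |Q_m − Q*| and height MEC(Q_m) (the vertical gap between SMC and demand is zero at Q* and MEC at Q_m).
DWL = ½ × 2.5856 × 13.6516 = 17.6488.

DWL = $17.65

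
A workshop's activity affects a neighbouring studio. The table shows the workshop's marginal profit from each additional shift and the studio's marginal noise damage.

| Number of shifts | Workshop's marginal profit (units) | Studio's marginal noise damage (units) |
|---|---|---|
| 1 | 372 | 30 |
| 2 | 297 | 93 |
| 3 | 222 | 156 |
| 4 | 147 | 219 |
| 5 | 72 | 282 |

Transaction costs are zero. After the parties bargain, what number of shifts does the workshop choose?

3

Bargaining reaches the level where marginal profit last exceeds marginal noise damage.
That holds through level 3 (222 ≥ 156) but not at 4 (147 < 219).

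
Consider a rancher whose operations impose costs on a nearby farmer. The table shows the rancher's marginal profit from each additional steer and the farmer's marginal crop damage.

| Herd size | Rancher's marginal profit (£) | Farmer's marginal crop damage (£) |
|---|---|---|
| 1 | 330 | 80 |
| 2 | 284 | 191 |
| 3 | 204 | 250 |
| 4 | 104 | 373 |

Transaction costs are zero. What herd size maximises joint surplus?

2

Bargaining reaches the level where marginal profit last exceeds marginal crop damage.
That holds through level 2 (284 ≥ 191) but not at 3 (204 < 250).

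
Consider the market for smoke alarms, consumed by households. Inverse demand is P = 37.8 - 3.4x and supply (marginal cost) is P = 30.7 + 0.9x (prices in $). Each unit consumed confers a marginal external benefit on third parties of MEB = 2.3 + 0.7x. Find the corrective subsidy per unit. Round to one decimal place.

Social marginal benefit = demand + MEB = 40.1 - 2.7x.
Set SMB = MC: 40.1 - 2.7x = 30.7 + 0.9x → x* = 2.6111.
The Pigouvian subsidy equals MEB at x*: 2.3 + 0.7×2.6111 = 4.1278.

subsidy = $4.1 per unit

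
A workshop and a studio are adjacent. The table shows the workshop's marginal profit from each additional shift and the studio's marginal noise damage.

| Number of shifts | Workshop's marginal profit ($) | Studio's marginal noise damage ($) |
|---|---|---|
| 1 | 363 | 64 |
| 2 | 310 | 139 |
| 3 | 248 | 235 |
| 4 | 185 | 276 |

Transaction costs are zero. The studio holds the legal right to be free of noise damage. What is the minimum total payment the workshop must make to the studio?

$438

Efficient level: marginal profit ≥ marginal noise damage through level 3, so k* = 3.
With the studio holding the right, the workshop must at least compensate total damage at k*: 64 + 139 + 235 = 438.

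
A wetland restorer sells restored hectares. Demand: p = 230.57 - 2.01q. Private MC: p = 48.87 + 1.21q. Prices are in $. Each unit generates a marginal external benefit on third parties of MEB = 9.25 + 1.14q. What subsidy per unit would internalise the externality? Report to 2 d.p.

subsidy = $113.91 per unit

Social marginal cost = private MC − MEB = 39.62 + 0.07q.
Set SMC = demand: 39.62 + 0.07q = 230.57 - 2.01q → q* = 91.8029.
The Pigouvian subsidy equals MEB at q*: 9.25 + 1.14×91.8029 = 113.9053.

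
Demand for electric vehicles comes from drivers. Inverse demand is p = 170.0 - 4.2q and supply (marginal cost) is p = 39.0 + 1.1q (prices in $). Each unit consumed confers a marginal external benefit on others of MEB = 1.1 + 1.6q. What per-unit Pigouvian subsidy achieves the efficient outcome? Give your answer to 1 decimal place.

subsidy = $58.2 per unit

Social marginal benefit = demand + MEB = 171.1 - 2.6q.
Set SMB = MC: 171.1 - 2.6q = 39.0 + 1.1q → q* = 35.7027.
The Pigouvian subsidy equals MEB at q*: 1.1 + 1.6×35.7027 = 58.2243.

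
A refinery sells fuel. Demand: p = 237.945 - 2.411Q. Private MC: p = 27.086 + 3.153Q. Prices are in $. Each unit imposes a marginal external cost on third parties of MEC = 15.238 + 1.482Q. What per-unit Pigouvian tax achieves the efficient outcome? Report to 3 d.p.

tax = $56.383 per unit

Social marginal cost = private MC + MEC = 42.324 + 4.635Q.
Set SMC = demand: 42.324 + 4.635Q = 237.945 - 2.411Q → Q* = 27.7634.
The Pigouvian tax equals MEC at Q*: 15.238 + 1.482×27.7634 = 56.3834.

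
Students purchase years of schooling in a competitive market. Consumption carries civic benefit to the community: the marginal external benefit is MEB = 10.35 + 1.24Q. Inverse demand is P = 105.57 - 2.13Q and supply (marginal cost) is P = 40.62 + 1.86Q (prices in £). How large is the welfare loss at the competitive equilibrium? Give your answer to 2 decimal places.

DWL = £169.52

Market equilibrium (private): 40.62 + 1.86Q = 105.57 - 2.13Q → Q_m = 16.2782.
Social marginal benefit = demand + MEB = 115.92 - 0.89Q.
Set SMB = MC: 115.92 - 0.89Q = 40.62 + 1.86Q → Q* = 27.3818.
The welfare-loss triangle has base |Q_m − Q*| and height MEB(Q_m) (the vertical gap between SMB and MC is zero at Q* and MEB at Q_m).
DWL = ½ × 11.1036 × 30.5350 = 169.5242.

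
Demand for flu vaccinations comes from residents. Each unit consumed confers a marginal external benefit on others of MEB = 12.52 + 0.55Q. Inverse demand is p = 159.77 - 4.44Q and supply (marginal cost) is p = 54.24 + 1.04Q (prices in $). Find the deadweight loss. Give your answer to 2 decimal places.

Market equilibrium (private): 54.24 + 1.04Q = 159.77 - 4.44Q → Q_m = 19.2573.
Social marginal benefit = demand + MEB = 172.29 - 3.89Q.
Set SMB = MC: 172.29 - 3.89Q = 54.24 + 1.04Q → Q* = 23.9452.
The welfare-loss triangle has base |Q_m − Q*| and height MEB(Q_m) (the vertical gap between SMB and MC is zero at Q* and MEB at Q_m).
DWL = ½ × 4.6879 × 23.1115 = 54.1722.

DWL = $54.17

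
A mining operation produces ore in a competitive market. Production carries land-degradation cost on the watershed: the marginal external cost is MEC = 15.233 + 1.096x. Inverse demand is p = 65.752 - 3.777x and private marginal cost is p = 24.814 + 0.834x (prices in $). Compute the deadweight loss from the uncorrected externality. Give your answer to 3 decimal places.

Market equilibrium (private): 24.814 + 0.834x = 65.752 - 3.777x → x_m = 8.8783.
Social marginal cost = private MC + MEC = 40.047 + 1.930x.
Set SMC = demand: 40.047 + 1.930x = 65.752 - 3.777x → x* = 4.5041.
Height of the DWL triangle at x_m is SMC(x_m) − demand(x_m) = MEC(x_m) = 24.9637.
DWL = ½ × 4.3742 × 24.9637 = 54.5981.

DWL = $54.598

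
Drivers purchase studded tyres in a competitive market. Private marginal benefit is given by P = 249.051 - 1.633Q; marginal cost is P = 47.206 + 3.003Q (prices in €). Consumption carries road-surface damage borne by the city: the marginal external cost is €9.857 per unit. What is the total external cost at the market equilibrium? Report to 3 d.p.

€429.160

Market equilibrium (private): 47.206 + 3.003Q = 249.051 - 1.633Q → Q_m = 43.5386.
Total external cost = MEC × Q_m = 9.857 × 43.5386 = 429.1600.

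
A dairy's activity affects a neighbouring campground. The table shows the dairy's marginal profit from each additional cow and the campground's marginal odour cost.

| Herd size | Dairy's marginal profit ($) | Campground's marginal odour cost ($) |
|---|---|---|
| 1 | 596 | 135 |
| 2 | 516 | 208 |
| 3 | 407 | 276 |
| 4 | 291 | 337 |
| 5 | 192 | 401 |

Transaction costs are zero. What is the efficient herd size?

3

Bargaining reaches the level where marginal profit last exceeds marginal odour cost.
That holds through level 3 (407 ≥ 276) but not at 4 (291 < 337).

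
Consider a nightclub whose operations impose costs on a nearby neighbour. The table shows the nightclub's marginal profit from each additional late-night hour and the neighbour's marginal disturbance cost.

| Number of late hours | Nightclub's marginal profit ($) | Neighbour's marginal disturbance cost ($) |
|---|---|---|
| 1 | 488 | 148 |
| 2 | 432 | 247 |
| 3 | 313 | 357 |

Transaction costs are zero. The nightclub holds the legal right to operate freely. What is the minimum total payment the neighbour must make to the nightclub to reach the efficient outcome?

Left alone the nightclub would choose level 3 (marginal profit stays positive).
Efficient level: k* = 2 (marginal profit ≥ marginal disturbance cost through 2).
The neighbour must at least cover the nightclub's forgone profit from cutting 3→2: 313 = 313.

$313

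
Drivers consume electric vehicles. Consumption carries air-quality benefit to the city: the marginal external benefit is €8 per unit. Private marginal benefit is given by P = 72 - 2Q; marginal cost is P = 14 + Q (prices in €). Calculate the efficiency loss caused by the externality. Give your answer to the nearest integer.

DWL = €11

Market equilibrium (private): 14 + Q = 72 - 2Q → Q_m = 19.3333.
Social marginal benefit = demand + MEB = 80 - 2Q.
Set SMB = MC: 80 - 2Q = 14 + Q → Q* = 22.0000.
Height of the DWL triangle at Q_m is SMB(Q_m) − MC(Q_m) = MEB(Q_m) = 8.0000.
DWL = ½ × 2.6667 × 8.0000 = 10.6668.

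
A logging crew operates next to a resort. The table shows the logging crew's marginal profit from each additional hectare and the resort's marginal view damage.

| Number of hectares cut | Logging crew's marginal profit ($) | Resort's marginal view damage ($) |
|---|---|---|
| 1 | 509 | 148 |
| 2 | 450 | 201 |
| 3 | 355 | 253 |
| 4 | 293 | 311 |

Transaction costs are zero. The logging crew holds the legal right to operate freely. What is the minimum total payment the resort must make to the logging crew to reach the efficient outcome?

Left alone the logging crew would choose level 4 (marginal profit stays positive).
Efficient level: k* = 3 (marginal profit ≥ marginal view damage through 3).
The resort must at least cover the logging crew's forgone profit from cutting 4→3: 293 = 293.

$293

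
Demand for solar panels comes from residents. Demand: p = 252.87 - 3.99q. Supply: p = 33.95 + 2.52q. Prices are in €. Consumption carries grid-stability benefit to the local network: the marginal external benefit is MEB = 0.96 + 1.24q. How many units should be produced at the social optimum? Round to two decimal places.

q* = 41.72

Social marginal benefit = demand + MEB = 253.83 - 2.75q.
Set SMB = MC: 253.83 - 2.75q = 33.95 + 2.52q → q* = 41.7230.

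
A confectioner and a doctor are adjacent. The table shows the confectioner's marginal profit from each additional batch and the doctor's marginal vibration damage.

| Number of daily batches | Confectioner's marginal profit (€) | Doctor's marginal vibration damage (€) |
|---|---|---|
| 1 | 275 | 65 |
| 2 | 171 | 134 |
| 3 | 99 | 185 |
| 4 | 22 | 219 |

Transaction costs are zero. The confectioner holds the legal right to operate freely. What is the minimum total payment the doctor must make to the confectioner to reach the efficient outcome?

Left alone the confectioner would choose level 4 (marginal profit stays positive).
Efficient level: k* = 2 (marginal profit ≥ marginal vibration damage through 2).
The doctor must at least cover the confectioner's forgone profit from cutting 4→2: 99 + 22 = 121.

€121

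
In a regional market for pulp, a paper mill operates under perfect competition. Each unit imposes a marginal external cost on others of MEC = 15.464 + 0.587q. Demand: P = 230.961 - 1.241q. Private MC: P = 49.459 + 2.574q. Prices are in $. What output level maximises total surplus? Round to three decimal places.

Social marginal cost = private MC + MEC = 64.923 + 3.161q.
Set SMC = demand: 64.923 + 3.161q = 230.961 - 1.241q → q* = 37.7188.

q* = 37.719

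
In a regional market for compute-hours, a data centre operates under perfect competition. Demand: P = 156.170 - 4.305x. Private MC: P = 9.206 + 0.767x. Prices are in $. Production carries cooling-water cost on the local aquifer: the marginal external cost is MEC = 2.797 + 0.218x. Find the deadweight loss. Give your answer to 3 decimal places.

DWL = $7.851

Market equilibrium (private): 9.206 + 0.767x = 156.170 - 4.305x → x_m = 28.9756.
Social marginal cost = private MC + MEC = 12.003 + 0.985x.
Set SMC = demand: 12.003 + 0.985x = 156.170 - 4.305x → x* = 27.2527.
The loss is the area between SMC and demand from x* to x_m; with linear curves that's a triangle of height MEC(x_m).
DWL = ½ × 1.7229 × 9.1137 = 7.8510.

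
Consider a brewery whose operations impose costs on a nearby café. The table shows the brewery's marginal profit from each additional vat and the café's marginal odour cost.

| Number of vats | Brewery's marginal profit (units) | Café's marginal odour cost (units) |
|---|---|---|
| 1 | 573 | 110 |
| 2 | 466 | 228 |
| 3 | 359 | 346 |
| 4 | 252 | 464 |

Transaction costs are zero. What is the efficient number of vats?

Bargaining reaches the level where marginal profit last exceeds marginal odour cost.
That holds through level 3 (359 ≥ 346) but not at 4 (252 < 464).

3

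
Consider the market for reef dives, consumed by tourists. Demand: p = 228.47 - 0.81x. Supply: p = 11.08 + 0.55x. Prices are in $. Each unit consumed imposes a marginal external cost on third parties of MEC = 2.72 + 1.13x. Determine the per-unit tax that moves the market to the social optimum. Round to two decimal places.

tax = $100.14 per unit

Social marginal benefit = demand − MEC = 225.75 - 1.94x.
Set SMB = MC: 225.75 - 1.94x = 11.08 + 0.55x → x* = 86.2129.
The Pigouvian tax equals MEC at x*: 2.72 + 1.13×86.2129 = 100.1406.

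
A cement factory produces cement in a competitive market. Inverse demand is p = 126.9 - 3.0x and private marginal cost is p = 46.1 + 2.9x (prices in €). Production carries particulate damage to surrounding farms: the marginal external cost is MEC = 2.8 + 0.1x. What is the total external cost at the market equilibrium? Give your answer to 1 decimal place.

€47.7

Market equilibrium (private): 46.1 + 2.9x = 126.9 - 3.0x → x_m = 13.6949.
Total external cost = ∫₀^{x_m} (2.8 + 0.1x) dx = 2.8×13.6949 + ½×0.1×13.6949² = 47.7232.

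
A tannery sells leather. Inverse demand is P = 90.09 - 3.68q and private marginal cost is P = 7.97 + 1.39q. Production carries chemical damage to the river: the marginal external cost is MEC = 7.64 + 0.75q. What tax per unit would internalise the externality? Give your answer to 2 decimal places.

Social marginal cost = private MC + MEC = 15.61 + 2.14q.
Set SMC = demand: 15.61 + 2.14q = 90.09 - 3.68q → q* = 12.7973.
The Pigouvian tax equals MEC at q*: 7.64 + 0.75×12.7973 = 17.2380.

tax = 17.24 per unit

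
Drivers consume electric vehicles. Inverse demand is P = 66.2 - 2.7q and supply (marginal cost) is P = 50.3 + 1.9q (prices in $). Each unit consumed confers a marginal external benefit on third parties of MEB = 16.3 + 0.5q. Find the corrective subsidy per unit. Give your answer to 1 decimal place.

subsidy = $20.2 per unit

Social marginal benefit = demand + MEB = 82.5 - 2.2q.
Set SMB = MC: 82.5 - 2.2q = 50.3 + 1.9q → q* = 7.8537.
The Pigouvian subsidy equals MEB at q*: 16.3 + 0.5×7.8537 = 20.2269.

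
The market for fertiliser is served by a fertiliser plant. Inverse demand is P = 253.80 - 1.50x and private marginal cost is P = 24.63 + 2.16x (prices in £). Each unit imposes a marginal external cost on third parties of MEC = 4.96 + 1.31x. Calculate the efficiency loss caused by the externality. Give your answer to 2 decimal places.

DWL = £761.21

Market equilibrium (private): 24.63 + 2.16x = 253.80 - 1.50x → x_m = 62.6148.
Social marginal cost = private MC + MEC = 29.59 + 3.47x.
Set SMC = demand: 29.59 + 3.47x = 253.80 - 1.50x → x* = 45.1127.
The welfare-loss triangle has base |x_m − x*| and height MEC(x_m) (the vertical gap between SMC and demand is zero at x* and MEC at x_m).
DWL = ½ × 17.5021 × 86.9853 = 761.2127.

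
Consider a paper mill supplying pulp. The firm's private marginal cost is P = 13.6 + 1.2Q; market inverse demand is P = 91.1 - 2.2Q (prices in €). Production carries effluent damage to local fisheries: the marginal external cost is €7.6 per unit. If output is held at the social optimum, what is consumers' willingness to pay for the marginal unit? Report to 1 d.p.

P = €45.9

Social marginal cost = private MC + MEC = 21.2 + 1.2Q.
Set SMC = demand: 21.2 + 1.2Q = 91.1 - 2.2Q → Q* = 20.5588.
Consumer price on the demand curve at Q*: 91.1 − 2.2×20.5588 = 45.8706.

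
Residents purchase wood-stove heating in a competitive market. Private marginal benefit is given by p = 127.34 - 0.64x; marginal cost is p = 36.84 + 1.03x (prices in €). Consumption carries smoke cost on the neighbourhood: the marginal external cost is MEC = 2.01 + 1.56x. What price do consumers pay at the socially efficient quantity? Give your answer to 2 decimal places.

P = €109.81

Social marginal benefit = demand − MEC = 125.33 - 2.20x.
Set SMB = MC: 125.33 - 2.20x = 36.84 + 1.03x → x* = 27.3963.
Consumer price on the demand curve at x*: 127.34 − 0.64×27.3963 = 109.8064.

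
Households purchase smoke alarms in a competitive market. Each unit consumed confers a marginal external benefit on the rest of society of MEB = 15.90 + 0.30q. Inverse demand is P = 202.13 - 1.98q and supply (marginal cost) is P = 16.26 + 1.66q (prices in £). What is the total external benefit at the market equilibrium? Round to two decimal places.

Market equilibrium (private): 16.26 + 1.66q = 202.13 - 1.98q → q_m = 51.0632.
Total external benefit = ∫₀^{q_m} (15.90 + 0.30q) dq = 15.90×51.0632 + ½×0.30×51.0632² = 1203.0224.

£1203.02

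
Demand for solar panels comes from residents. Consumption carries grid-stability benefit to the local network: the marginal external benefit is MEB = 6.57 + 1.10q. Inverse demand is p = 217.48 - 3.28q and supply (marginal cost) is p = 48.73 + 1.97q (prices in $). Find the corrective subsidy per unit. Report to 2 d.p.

subsidy = $53.04 per unit

Social marginal benefit = demand + MEB = 224.05 - 2.18q.
Set SMB = MC: 224.05 - 2.18q = 48.73 + 1.97q → q* = 42.2458.
The Pigouvian subsidy equals MEB at q*: 6.57 + 1.10×42.2458 = 53.0404.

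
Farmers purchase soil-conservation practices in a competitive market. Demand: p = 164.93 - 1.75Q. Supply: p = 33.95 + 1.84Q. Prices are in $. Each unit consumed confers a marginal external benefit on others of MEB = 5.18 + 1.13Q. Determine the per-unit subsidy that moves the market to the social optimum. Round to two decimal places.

subsidy = $67.73 per unit

Social marginal benefit = demand + MEB = 170.11 - 0.62Q.
Set SMB = MC: 170.11 - 0.62Q = 33.95 + 1.84Q → Q* = 55.3496.
The Pigouvian subsidy equals MEB at Q*: 5.18 + 1.13×55.3496 = 67.7250.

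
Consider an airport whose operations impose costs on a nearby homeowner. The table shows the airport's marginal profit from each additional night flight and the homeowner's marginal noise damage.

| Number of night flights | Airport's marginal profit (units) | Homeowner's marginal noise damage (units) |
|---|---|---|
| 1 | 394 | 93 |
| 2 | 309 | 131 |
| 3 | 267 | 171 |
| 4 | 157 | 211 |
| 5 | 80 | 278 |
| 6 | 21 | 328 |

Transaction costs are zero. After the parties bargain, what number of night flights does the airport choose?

3

Bargaining reaches the level where marginal profit last exceeds marginal noise damage.
That holds through level 3 (267 ≥ 171) but not at 4 (157 < 211).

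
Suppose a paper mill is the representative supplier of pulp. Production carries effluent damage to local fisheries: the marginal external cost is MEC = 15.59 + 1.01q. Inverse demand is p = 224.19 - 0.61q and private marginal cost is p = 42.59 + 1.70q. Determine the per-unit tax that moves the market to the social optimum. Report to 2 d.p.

tax = 66.09 per unit

Social marginal cost = private MC + MEC = 58.18 + 2.71q.
Set SMC = demand: 58.18 + 2.71q = 224.19 - 0.61q → q* = 50.0030.
The Pigouvian tax equals MEC at q*: 15.59 + 1.01×50.0030 = 66.0930.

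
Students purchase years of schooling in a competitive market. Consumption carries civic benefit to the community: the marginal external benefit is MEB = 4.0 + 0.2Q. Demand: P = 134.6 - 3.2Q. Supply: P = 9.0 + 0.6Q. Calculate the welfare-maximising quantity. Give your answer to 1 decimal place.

Social marginal benefit = demand + MEB = 138.6 - 3.0Q.
Set SMB = MC: 138.6 - 3.0Q = 9.0 + 0.6Q → Q* = 36.0000.

Q* = 36.0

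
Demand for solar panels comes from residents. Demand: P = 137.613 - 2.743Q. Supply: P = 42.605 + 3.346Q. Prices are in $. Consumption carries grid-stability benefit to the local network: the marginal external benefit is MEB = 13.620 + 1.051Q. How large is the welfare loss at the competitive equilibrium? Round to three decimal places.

Market equilibrium (private): 42.605 + 3.346Q = 137.613 - 2.743Q → Q_m = 15.6032.
Social marginal benefit = demand + MEB = 151.233 - 1.692Q.
Set SMB = MC: 151.233 - 1.692Q = 42.605 + 3.346Q → Q* = 21.5617.
Height of the DWL triangle at Q_m is SMB(Q_m) − MC(Q_m) = MEB(Q_m) = 30.0190.
DWL = ½ × 5.9585 × 30.0190 = 89.4341.

DWL = $89.434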